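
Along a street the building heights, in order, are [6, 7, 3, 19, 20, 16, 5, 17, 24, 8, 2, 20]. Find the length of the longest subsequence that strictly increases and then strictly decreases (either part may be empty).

7

inc[i] = longest strictly increasing subsequence ending at i; dec[i] = longest strictly decreasing subsequence starting at i:
i:      1  2  3  4  5  6  7  8  9 10 11 12
a[i]:   6  7  3 19 20 16  5 17 24  8  2 20
inc:    1  2  1  3  4  3  2  4  5  3  1  5
dec:    3  3  2  4  4  3  2  3  3  2  1  1
Best peak at i=5 (value 20): inc=4, dec=4, length 4+4−1 = 7.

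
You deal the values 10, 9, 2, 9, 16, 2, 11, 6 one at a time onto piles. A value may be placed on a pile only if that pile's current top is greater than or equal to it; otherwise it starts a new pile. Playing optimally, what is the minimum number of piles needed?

Place each on the leftmost legal pile:
10 → new pile 1 (tops now [10])
9 → pile 1 (tops now [9])
2 → pile 1 (tops now [2])
9 → new pile 2 (tops now [2, 9])
16 → new pile 3 (tops now [2, 9, 16])
2 → pile 1 (tops now [2, 9, 16])
11 → pile 3 (tops now [2, 9, 11])
6 → pile 2 (tops now [2, 6, 11])
Three piles.

3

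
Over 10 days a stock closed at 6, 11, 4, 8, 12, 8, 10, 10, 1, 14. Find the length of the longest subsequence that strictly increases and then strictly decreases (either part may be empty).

5

inc[i] = longest strictly increasing subsequence ending at i; dec[i] = longest strictly decreasing subsequence starting at i:
i:      1  2  3  4  5  6  7  8  9 10
a[i]:   6 11  4  8 12  8 10 10  1 14
inc:    1  2  1  2  3  2  3  3  1  4
dec:    3  3  2  2  3  2  2  2  1  1
Best peak at i=5 (value 12): inc=3, dec=3, length 3+3−1 = 5.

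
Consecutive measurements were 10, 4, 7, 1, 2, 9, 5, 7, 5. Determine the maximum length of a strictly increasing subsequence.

4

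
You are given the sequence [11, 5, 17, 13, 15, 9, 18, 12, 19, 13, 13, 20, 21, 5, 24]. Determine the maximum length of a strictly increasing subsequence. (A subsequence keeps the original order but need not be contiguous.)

Track the smallest tail for each achievable length (strict):
11 → extends → [11]
5 → replaces 11 → [5]
17 → extends → [5, 17]
13 → replaces 17 → [5, 13]
15 → extends → [5, 13, 15]
9 → replaces 13 → [5, 9, 15]
18 → extends → [5, 9, 15, 18]
12 → replaces 15 → [5, 9, 12, 18]
19 → extends → [5, 9, 12, 18, 19]
13 → replaces 18 → [5, 9, 12, 13, 19]
13 → already a tail → [5, 9, 12, 13, 19]
20 → extends → [5, 9, 12, 13, 19, 20]
21 → extends → [5, 9, 12, 13, 19, 20, 21]
5 → already a tail → [5, 9, 12, 13, 19, 20, 21]
24 → extends → [5, 9, 12, 13, 19, 20, 21, 24]
Eight tails, so the longest strictly increasing subsequence has length 8 (e.g. 11, 13, 15, 18, 19, 20, 21, 24).

8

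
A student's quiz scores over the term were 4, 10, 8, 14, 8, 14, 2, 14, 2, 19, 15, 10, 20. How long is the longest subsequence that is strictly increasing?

5

Track the smallest tail for each achievable length (strict):
4 → extends → [4]
10 → extends → [4, 10]
8 → replaces 10 → [4, 8]
14 → extends → [4, 8, 14]
8 → already a tail → [4, 8, 14]
14 → already a tail → [4, 8, 14]
2 → replaces 4 → [2, 8, 14]
14 → already a tail → [2, 8, 14]
2 → already a tail → [2, 8, 14]
19 → extends → [2, 8, 14, 19]
15 → replaces 19 → [2, 8, 14, 15]
10 → replaces 14 → [2, 8, 10, 15]
20 → extends → [2, 8, 10, 15, 20]
Five tails, so the longest strictly increasing subsequence has length 5 (e.g. 4, 10, 14, 19, 20).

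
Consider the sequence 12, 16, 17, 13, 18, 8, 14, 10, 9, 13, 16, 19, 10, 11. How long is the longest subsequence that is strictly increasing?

5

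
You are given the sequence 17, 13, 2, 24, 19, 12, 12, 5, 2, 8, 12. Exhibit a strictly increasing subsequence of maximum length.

2, 5, 8, 12

Patience tails give the LIS length; then backtrack through the dp parents:
17 → extends → [17]
13 → replaces 17 → [13]
2 → replaces 13 → [2]
24 → extends → [2, 24]
19 → replaces 24 → [2, 19]
12 → replaces 19 → [2, 12]
12 → already a tail → [2, 12]
5 → replaces 12 → [2, 5]
2 → already a tail → [2, 5]
8 → extends → [2, 5, 8]
12 → extends → [2, 5, 8, 12]
Length 4; one witness is 2, 5, 8, 12.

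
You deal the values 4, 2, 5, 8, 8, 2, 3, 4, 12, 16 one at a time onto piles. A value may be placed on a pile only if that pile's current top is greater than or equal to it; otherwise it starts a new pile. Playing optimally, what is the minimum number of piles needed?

The minimum number of non-increasing subsequences covering a sequence equals the length of its longest strictly increasing subsequence.
LIS length is 5 (e.g. 4, 5, 8, 12, 16), so 5 piles are needed.

5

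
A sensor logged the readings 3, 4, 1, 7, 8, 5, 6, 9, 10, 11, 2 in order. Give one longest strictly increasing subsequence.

Patience tails give the LIS length; then backtrack through the dp parents:
3 → extends → [3]
4 → extends → [3, 4]
1 → replaces 3 → [1, 4]
7 → extends → [1, 4, 7]
8 → extends → [1, 4, 7, 8]
5 → replaces 7 → [1, 4, 5, 8]
6 → replaces 8 → [1, 4, 5, 6]
9 → extends → [1, 4, 5, 6, 9]
10 → extends → [1, 4, 5, 6, 9, 10]
11 → extends → [1, 4, 5, 6, 9, 10, 11]
2 → replaces 4 → [1, 2, 5, 6, 9, 10, 11]
Length 7; one witness is 3, 4, 7, 8, 9, 10, 11.

3, 4, 7, 8, 9, 10, 11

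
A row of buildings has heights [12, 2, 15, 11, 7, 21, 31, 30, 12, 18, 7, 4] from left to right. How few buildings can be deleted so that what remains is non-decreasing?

8

Fewest deletions = n − (longest non-decreasing subsequence).
Patience tails:
12 → extends → [12]
2 → replaces 12 → [2]
15 → extends → [2, 15]
11 → replaces 15 → [2, 11]
7 → replaces 11 → [2, 7]
21 → extends → [2, 7, 21]
31 → extends → [2, 7, 21, 31]
30 → replaces 31 → [2, 7, 21, 30]
12 → replaces 21 → [2, 7, 12, 30]
18 → replaces 30 → [2, 7, 12, 18]
7 → replaces 12 → [2, 7, 7, 18]
4 → replaces 7 → [2, 4, 7, 18]
Longest non-decreasing subsequence has length 4, so deletions = 12 − 4 = 8.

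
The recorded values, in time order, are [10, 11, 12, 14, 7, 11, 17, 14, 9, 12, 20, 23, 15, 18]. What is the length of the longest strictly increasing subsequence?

Let dp[i] be the length of the longest such subsequence ending at index i:
i:      1  2  3  4  5  6  7  8  9 10 11 12 13 14
a[i]:  10 11 12 14  7 11 17 14  9 12 20 23 15 18
dp:     1  2  3  4  1  2  5  4  2  3  6  7  5  6
Maximum dp value is 7.

7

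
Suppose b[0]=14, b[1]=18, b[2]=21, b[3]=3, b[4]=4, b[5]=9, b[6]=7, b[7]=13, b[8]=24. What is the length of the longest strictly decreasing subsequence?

Negate each value so 'decreasing' becomes 'increasing', then run patience tails on the negated sequence:
-14 → extends → [-14]
-18 → replaces -14 → [-18]
-21 → replaces -18 → [-21]
-3 → extends → [-21, -3]
-4 → replaces -3 → [-21, -4]
-9 → replaces -4 → [-21, -9]
-7 → extends → [-21, -9, -7]
-13 → replaces -9 → [-21, -13, -7]
-24 → replaces -21 → [-24, -13, -7]
Three tails, so the longest strictly decreasing subsequence of the original has length 3.

3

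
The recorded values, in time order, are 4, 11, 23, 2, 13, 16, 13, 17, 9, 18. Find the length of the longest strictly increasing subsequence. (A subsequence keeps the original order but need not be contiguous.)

Track the smallest tail for each achievable length (strict):
4 → extends → [4]
11 → extends → [4, 11]
23 → extends → [4, 11, 23]
2 → replaces 4 → [2, 11, 23]
13 → replaces 23 → [2, 11, 13]
16 → extends → [2, 11, 13, 16]
13 → already a tail → [2, 11, 13, 16]
17 → extends → [2, 11, 13, 16, 17]
9 → replaces 11 → [2, 9, 13, 16, 17]
18 → extends → [2, 9, 13, 16, 17, 18]
Six tails, so the longest strictly increasing subsequence has length 6 (e.g. 4, 11, 13, 16, 17, 18).

6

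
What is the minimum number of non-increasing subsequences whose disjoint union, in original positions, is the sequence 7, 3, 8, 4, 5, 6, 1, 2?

4

Place each on the leftmost legal pile:
7 → new pile 1 (tops now [7])
3 → pile 1 (tops now [3])
8 → new pile 2 (tops now [3, 8])
4 → pile 2 (tops now [3, 4])
5 → new pile 3 (tops now [3, 4, 5])
6 → new pile 4 (tops now [3, 4, 5, 6])
1 → pile 1 (tops now [1, 4, 5, 6])
2 → pile 2 (tops now [1, 2, 5, 6])
Four piles.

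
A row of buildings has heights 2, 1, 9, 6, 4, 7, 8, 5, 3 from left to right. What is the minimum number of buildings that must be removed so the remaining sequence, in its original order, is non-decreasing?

5

Fewest deletions = n − (longest non-decreasing subsequence).
Patience tails:
2 → extends → [2]
1 → replaces 2 → [1]
9 → extends → [1, 9]
6 → replaces 9 → [1, 6]
4 → replaces 6 → [1, 4]
7 → extends → [1, 4, 7]
8 → extends → [1, 4, 7, 8]
5 → replaces 7 → [1, 4, 5, 8]
3 → replaces 4 → [1, 3, 5, 8]
Longest non-decreasing subsequence has length 4, so deletions = 9 − 4 = 5.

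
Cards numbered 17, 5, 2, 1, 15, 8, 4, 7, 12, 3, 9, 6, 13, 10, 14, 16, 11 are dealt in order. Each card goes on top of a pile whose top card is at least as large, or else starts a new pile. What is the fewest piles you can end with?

The minimum number of non-increasing subsequences covering a sequence equals the length of its longest strictly increasing subsequence.
LIS length is 7 (e.g. 2, 4, 7, 12, 13, 14, 16), so 7 piles are needed.

7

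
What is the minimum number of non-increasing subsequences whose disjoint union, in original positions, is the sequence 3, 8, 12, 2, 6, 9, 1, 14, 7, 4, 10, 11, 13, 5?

6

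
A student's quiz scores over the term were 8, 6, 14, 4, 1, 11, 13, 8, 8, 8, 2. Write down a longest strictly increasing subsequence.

8, 11, 13

Patience tails give the LIS length; then backtrack through the dp parents:
8 → extends → [8]
6 → replaces 8 → [6]
14 → extends → [6, 14]
4 → replaces 6 → [4, 14]
1 → replaces 4 → [1, 14]
11 → replaces 14 → [1, 11]
13 → extends → [1, 11, 13]
8 → replaces 11 → [1, 8, 13]
8 → already a tail → [1, 8, 13]
8 → already a tail → [1, 8, 13]
2 → replaces 8 → [1, 2, 13]
Length 3; one witness is 8, 11, 13.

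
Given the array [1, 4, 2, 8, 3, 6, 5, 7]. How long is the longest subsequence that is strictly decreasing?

3

Let dp[i] be the longest strictly decreasing subsequence ending at i:
i:     1 2 3 4 5 6 7 8
a[i]:  1 4 2 8 3 6 5 7
dp:    1 1 2 1 2 2 3 2
Maximum is 3.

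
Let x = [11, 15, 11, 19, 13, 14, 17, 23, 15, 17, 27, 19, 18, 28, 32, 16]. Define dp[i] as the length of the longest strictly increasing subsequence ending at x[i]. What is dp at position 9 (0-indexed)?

dp[i] = 1 + max{dp[j] : j<i, x[j]<x[i]} (or 1 if no such j):
i:      0  1  2  3  4  5  6  7  8  9 10 11 12 13 14 15
x[i]:  11 15 11 19 13 14 17 23 15 17 27 19 18 28 32 16
dp:     1  2  1  3  2  3  4  5  4  5  6  6  6  7  8  5
At index 9 the value is 5.

5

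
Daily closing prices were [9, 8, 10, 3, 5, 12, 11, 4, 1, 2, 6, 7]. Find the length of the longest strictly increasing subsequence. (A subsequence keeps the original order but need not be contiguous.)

4

Let dp[i] be the length of the longest such subsequence ending at index i:
i:      1  2  3  4  5  6  7  8  9 10 11 12
a[i]:   9  8 10  3  5 12 11  4  1  2  6  7
dp:     1  1  2  1  2  3  3  2  1  2  3  4
Maximum dp value is 4.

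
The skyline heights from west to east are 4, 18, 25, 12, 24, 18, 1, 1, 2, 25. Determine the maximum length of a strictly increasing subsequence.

4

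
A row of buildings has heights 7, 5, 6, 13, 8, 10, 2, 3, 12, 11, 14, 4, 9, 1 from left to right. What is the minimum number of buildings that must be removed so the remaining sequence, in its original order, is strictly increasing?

Fewest deletions = n − (longest strictly increasing subsequence).
i:      1  2  3  4  5  6  7  8  9 10 11 12 13 14
a[i]:   7  5  6 13  8 10  2  3 12 11 14  4  9  1
dp:     1  1  2  3  3  4  1  2  5  5  6  3  4  1
max dp = 6, so deletions = 14 − 6 = 8.

8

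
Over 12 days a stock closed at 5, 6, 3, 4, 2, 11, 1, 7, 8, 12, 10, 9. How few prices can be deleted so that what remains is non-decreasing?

Fewest deletions = n − (longest non-decreasing subsequence).
Patience tails:
5 → extends → [5]
6 → extends → [5, 6]
3 → replaces 5 → [3, 6]
4 → replaces 6 → [3, 4]
2 → replaces 3 → [2, 4]
11 → extends → [2, 4, 11]
1 → replaces 2 → [1, 4, 11]
7 → replaces 11 → [1, 4, 7]
8 → extends → [1, 4, 7, 8]
12 → extends → [1, 4, 7, 8, 12]
10 → replaces 12 → [1, 4, 7, 8, 10]
9 → replaces 10 → [1, 4, 7, 8, 9]
Longest non-decreasing subsequence has length 5, so deletions = 12 − 5 = 7.

7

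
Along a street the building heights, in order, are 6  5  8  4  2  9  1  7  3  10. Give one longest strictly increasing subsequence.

Patience tails give the LIS length; then backtrack through the dp parents:
6 → extends → [6]
5 → replaces 6 → [5]
8 → extends → [5, 8]
4 → replaces 5 → [4, 8]
2 → replaces 4 → [2, 8]
9 → extends → [2, 8, 9]
1 → replaces 2 → [1, 8, 9]
7 → replaces 8 → [1, 7, 9]
3 → replaces 7 → [1, 3, 9]
10 → extends → [1, 3, 9, 10]
Length 4; one witness is 6, 8, 9, 10.

6, 8, 9, 10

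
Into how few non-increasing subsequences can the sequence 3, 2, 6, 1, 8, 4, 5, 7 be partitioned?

Place each on the leftmost legal pile:
3 → new pile 1 (tops now [3])
2 → pile 1 (tops now [2])
6 → new pile 2 (tops now [2, 6])
1 → pile 1 (tops now [1, 6])
8 → new pile 3 (tops now [1, 6, 8])
4 → pile 2 (tops now [1, 4, 8])
5 → pile 3 (tops now [1, 4, 5])
7 → new pile 4 (tops now [1, 4, 5, 7])
Four piles.

4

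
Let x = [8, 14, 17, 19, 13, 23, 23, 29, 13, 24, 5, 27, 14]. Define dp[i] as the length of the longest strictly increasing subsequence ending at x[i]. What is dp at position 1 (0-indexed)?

dp[i] = 1 + max{dp[j] : j<i, x[j]<x[i]} (or 1 if no such j):
i:      0  1  2  3  4  5  6  7  8  9 10 11 12
x[i]:   8 14 17 19 13 23 23 29 13 24  5 27 14
dp:     1  2  3  4  2  5  5  6  2  6  1  7  3
At index 1 the value is 2.

2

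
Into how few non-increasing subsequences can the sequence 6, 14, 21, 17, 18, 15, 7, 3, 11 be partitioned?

4

The minimum number of non-increasing subsequences covering a sequence equals the length of its longest strictly increasing subsequence.
LIS length is 4 (e.g. 6, 14, 17, 18), so 4 piles are needed.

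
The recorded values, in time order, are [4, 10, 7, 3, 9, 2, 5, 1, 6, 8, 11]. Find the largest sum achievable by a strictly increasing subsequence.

Let S[i] be the best sum of a strictly increasing subsequence ending at i:
i:      1  2  3  4  5  6  7  8  9 10 11
a[i]:   4 10  7  3  9  2  5  1  6  8 11
S:      4 14 11  3 20  2  9  1 15 23 34
Maximum is 34 (e.g. 4 + 5 + 6 + 8 + 11).

34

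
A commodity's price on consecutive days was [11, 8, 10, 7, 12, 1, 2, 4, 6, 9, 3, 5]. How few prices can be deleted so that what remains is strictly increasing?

7

Fewest deletions = n − (longest strictly increasing subsequence).
Patience tails:
11 → extends → [11]
8 → replaces 11 → [8]
10 → extends → [8, 10]
7 → replaces 8 → [7, 10]
12 → extends → [7, 10, 12]
1 → replaces 7 → [1, 10, 12]
2 → replaces 10 → [1, 2, 12]
4 → replaces 12 → [1, 2, 4]
6 → extends → [1, 2, 4, 6]
9 → extends → [1, 2, 4, 6, 9]
3 → replaces 4 → [1, 2, 3, 6, 9]
5 → replaces 6 → [1, 2, 3, 5, 9]
Longest strictly increasing subsequence has length 5, so deletions = 12 − 5 = 7.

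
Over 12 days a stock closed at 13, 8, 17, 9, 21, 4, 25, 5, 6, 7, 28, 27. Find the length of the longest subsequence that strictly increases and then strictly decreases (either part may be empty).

inc[i] = longest strictly increasing subsequence ending at i; dec[i] = longest strictly decreasing subsequence starting at i:
i:      1  2  3  4  5  6  7  8  9 10 11 12
a[i]:  13  8 17  9 21  4 25  5  6  7 28 27
inc:    1  1  2  2  3  1  4  2  3  4  5  5
dec:    3  2  3  2  2  1  2  1  1  1  2  1
Best peak at i=11 (value 28): inc=5, dec=2, length 5+2−1 = 6.

6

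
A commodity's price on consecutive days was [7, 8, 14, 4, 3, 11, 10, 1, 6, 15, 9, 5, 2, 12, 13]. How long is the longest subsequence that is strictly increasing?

Let dp[i] be the length of the longest such subsequence ending at index i:
i:      1  2  3  4  5  6  7  8  9 10 11 12 13 14 15
a[i]:   7  8 14  4  3 11 10  1  6 15  9  5  2 12 13
dp:     1  2  3  1  1  3  3  1  2  4  3  2  2  4  5
Maximum dp value is 5.

5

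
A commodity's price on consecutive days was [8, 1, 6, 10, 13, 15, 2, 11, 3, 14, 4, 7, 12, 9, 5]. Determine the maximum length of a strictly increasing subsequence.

Track the smallest tail for each achievable length (strict):
8 → extends → [8]
1 → replaces 8 → [1]
6 → extends → [1, 6]
10 → extends → [1, 6, 10]
13 → extends → [1, 6, 10, 13]
15 → extends → [1, 6, 10, 13, 15]
2 → replaces 6 → [1, 2, 10, 13, 15]
11 → replaces 13 → [1, 2, 10, 11, 15]
3 → replaces 10 → [1, 2, 3, 11, 15]
14 → replaces 15 → [1, 2, 3, 11, 14]
4 → replaces 11 → [1, 2, 3, 4, 14]
7 → replaces 14 → [1, 2, 3, 4, 7]
12 → extends → [1, 2, 3, 4, 7, 12]
9 → replaces 12 → [1, 2, 3, 4, 7, 9]
5 → replaces 7 → [1, 2, 3, 4, 5, 9]
Six tails, so the longest strictly increasing subsequence has length 6 (e.g. 1, 2, 3, 4, 7, 12).

6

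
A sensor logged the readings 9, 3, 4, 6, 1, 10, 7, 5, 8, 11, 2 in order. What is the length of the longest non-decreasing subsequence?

6

Let dp[i] be the length of the longest such subsequence ending at index i:
i:      1  2  3  4  5  6  7  8  9 10 11
a[i]:   9  3  4  6  1 10  7  5  8 11  2
dp:     1  1  2  3  1  4  4  3  5  6  2
Maximum dp value is 6.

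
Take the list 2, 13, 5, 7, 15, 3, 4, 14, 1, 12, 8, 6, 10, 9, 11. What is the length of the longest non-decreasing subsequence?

6

Track the smallest tail for each achievable length (allowing ties):
2 → extends → [2]
13 → extends → [2, 13]
5 → replaces 13 → [2, 5]
7 → extends → [2, 5, 7]
15 → extends → [2, 5, 7, 15]
3 → replaces 5 → [2, 3, 7, 15]
4 → replaces 7 → [2, 3, 4, 15]
14 → replaces 15 → [2, 3, 4, 14]
1 → replaces 2 → [1, 3, 4, 14]
12 → replaces 14 → [1, 3, 4, 12]
8 → replaces 12 → [1, 3, 4, 8]
6 → replaces 8 → [1, 3, 4, 6]
10 → extends → [1, 3, 4, 6, 10]
9 → replaces 10 → [1, 3, 4, 6, 9]
11 → extends → [1, 3, 4, 6, 9, 11]
Six tails, so the longest non-decreasing subsequence has length 6 (e.g. 2, 5, 7, 8, 10, 11).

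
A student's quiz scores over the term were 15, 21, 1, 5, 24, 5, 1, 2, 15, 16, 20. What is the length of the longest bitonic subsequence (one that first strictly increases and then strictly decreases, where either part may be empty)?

inc[i] = longest strictly increasing subsequence ending at i; dec[i] = longest strictly decreasing subsequence starting at i:
i:      1  2  3  4  5  6  7  8  9 10 11
a[i]:  15 21  1  5 24  5  1  2 15 16 20
inc:    1  2  1  2  3  2  1  2  3  4  5
dec:    3  3  1  2  3  2  1  1  1  1  1
Best peak at i=5 (value 24): inc=3, dec=3, length 3+3−1 = 5.

5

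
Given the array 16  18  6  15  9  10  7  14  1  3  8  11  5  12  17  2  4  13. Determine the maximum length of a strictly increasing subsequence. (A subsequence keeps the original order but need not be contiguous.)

6

Track the smallest tail for each achievable length (strict):
16 → extends → [16]
18 → extends → [16, 18]
6 → replaces 16 → [6, 18]
15 → replaces 18 → [6, 15]
9 → replaces 15 → [6, 9]
10 → extends → [6, 9, 10]
7 → replaces 9 → [6, 7, 10]
14 → extends → [6, 7, 10, 14]
1 → replaces 6 → [1, 7, 10, 14]
3 → replaces 7 → [1, 3, 10, 14]
8 → replaces 10 → [1, 3, 8, 14]
11 → replaces 14 → [1, 3, 8, 11]
5 → replaces 8 → [1, 3, 5, 11]
12 → extends → [1, 3, 5, 11, 12]
17 → extends → [1, 3, 5, 11, 12, 17]
2 → replaces 3 → [1, 2, 5, 11, 12, 17]
4 → replaces 5 → [1, 2, 4, 11, 12, 17]
13 → replaces 17 → [1, 2, 4, 11, 12, 13]
Six tails, so the longest strictly increasing subsequence has length 6 (e.g. 6, 9, 10, 11, 12, 17).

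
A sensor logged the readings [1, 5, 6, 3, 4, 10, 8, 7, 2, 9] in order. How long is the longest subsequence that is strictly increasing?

Track the smallest tail for each achievable length (strict):
1 → extends → [1]
5 → extends → [1, 5]
6 → extends → [1, 5, 6]
3 → replaces 5 → [1, 3, 6]
4 → replaces 6 → [1, 3, 4]
10 → extends → [1, 3, 4, 10]
8 → replaces 10 → [1, 3, 4, 8]
7 → replaces 8 → [1, 3, 4, 7]
2 → replaces 3 → [1, 2, 4, 7]
9 → extends → [1, 2, 4, 7, 9]
Five tails, so the longest strictly increasing subsequence has length 5 (e.g. 1, 5, 6, 8, 9).

5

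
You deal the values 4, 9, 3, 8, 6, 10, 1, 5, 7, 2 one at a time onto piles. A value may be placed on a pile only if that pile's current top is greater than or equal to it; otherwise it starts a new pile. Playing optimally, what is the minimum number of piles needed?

3

Place each on the leftmost legal pile:
4 → new pile 1 (tops now [4])
9 → new pile 2 (tops now [4, 9])
3 → pile 1 (tops now [3, 9])
8 → pile 2 (tops now [3, 8])
6 → pile 2 (tops now [3, 6])
10 → new pile 3 (tops now [3, 6, 10])
1 → pile 1 (tops now [1, 6, 10])
5 → pile 2 (tops now [1, 5, 10])
7 → pile 3 (tops now [1, 5, 7])
2 → pile 2 (tops now [1, 2, 7])
Three piles.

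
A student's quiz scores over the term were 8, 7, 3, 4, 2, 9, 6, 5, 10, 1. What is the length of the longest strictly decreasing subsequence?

Let dp[i] be the longest strictly decreasing subsequence ending at i:
i:      1  2  3  4  5  6  7  8  9 10
a[i]:   8  7  3  4  2  9  6  5 10  1
dp:     1  2  3  3  4  1  3  4  1  5
Maximum is 5.

5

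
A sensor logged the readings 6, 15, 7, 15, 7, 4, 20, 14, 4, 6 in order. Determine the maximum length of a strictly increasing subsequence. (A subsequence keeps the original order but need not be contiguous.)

Track the smallest tail for each achievable length (strict):
6 → extends → [6]
15 → extends → [6, 15]
7 → replaces 15 → [6, 7]
15 → extends → [6, 7, 15]
7 → already a tail → [6, 7, 15]
4 → replaces 6 → [4, 7, 15]
20 → extends → [4, 7, 15, 20]
14 → replaces 15 → [4, 7, 14, 20]
4 → already a tail → [4, 7, 14, 20]
6 → replaces 7 → [4, 6, 14, 20]
Four tails, so the longest strictly increasing subsequence has length 4 (e.g. 6, 7, 15, 20).

4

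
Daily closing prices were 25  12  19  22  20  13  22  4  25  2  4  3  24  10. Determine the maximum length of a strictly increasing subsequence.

5

Track the smallest tail for each achievable length (strict):
25 → extends → [25]
12 → replaces 25 → [12]
19 → extends → [12, 19]
22 → extends → [12, 19, 22]
20 → replaces 22 → [12, 19, 20]
13 → replaces 19 → [12, 13, 20]
22 → extends → [12, 13, 20, 22]
4 → replaces 12 → [4, 13, 20, 22]
25 → extends → [4, 13, 20, 22, 25]
2 → replaces 4 → [2, 13, 20, 22, 25]
4 → replaces 13 → [2, 4, 20, 22, 25]
3 → replaces 4 → [2, 3, 20, 22, 25]
24 → replaces 25 → [2, 3, 20, 22, 24]
10 → replaces 20 → [2, 3, 10, 22, 24]
Five tails, so the longest strictly increasing subsequence has length 5 (e.g. 12, 19, 20, 22, 25).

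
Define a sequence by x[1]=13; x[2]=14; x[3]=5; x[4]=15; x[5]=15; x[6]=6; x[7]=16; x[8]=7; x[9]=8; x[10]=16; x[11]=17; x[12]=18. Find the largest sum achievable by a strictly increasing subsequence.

93

Let S[i] be the best sum of a strictly increasing subsequence ending at i:
i:      1  2  3  4  5  6  7  8  9 10 11 12
x[i]:  13 14  5 15 15  6 16  7  8 16 17 18
S:     13 27  5 42 42 11 58 18 26 58 75 93
Maximum is 93 (e.g. 13 + 14 + 15 + 16 + 17 + 18).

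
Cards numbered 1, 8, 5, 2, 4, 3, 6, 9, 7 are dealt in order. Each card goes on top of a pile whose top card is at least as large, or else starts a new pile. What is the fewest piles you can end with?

The minimum number of non-increasing subsequences covering a sequence equals the length of its longest strictly increasing subsequence.
LIS length is 5 (e.g. 1, 2, 4, 6, 9), so 5 piles are needed.

5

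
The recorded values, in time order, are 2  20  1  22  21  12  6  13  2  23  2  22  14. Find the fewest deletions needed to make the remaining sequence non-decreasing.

Fewest deletions = n − (longest non-decreasing subsequence).
Patience tails:
2 → extends → [2]
20 → extends → [2, 20]
1 → replaces 2 → [1, 20]
22 → extends → [1, 20, 22]
21 → replaces 22 → [1, 20, 21]
12 → replaces 20 → [1, 12, 21]
6 → replaces 12 → [1, 6, 21]
13 → replaces 21 → [1, 6, 13]
2 → replaces 6 → [1, 2, 13]
23 → extends → [1, 2, 13, 23]
2 → replaces 13 → [1, 2, 2, 23]
22 → replaces 23 → [1, 2, 2, 22]
14 → replaces 22 → [1, 2, 2, 14]
Longest non-decreasing subsequence has length 4, so deletions = 13 − 4 = 9.

9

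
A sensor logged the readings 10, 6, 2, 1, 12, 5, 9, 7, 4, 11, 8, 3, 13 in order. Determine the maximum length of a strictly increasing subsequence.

Track the smallest tail for each achievable length (strict):
10 → extends → [10]
6 → replaces 10 → [6]
2 → replaces 6 → [2]
1 → replaces 2 → [1]
12 → extends → [1, 12]
5 → replaces 12 → [1, 5]
9 → extends → [1, 5, 9]
7 → replaces 9 → [1, 5, 7]
4 → replaces 5 → [1, 4, 7]
11 → extends → [1, 4, 7, 11]
8 → replaces 11 → [1, 4, 7, 8]
3 → replaces 4 → [1, 3, 7, 8]
13 → extends → [1, 3, 7, 8, 13]
Five tails, so the longest strictly increasing subsequence has length 5 (e.g. 2, 5, 9, 11, 13).

5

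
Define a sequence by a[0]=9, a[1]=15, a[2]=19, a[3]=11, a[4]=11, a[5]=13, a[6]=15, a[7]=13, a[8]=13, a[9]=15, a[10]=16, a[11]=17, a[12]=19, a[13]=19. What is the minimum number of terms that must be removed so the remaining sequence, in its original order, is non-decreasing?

Fewest deletions = n − (longest non-decreasing subsequence).
Patience tails:
9 → extends → [9]
15 → extends → [9, 15]
19 → extends → [9, 15, 19]
11 → replaces 15 → [9, 11, 19]
11 → replaces 19 → [9, 11, 11]
13 → extends → [9, 11, 11, 13]
15 → extends → [9, 11, 11, 13, 15]
13 → replaces 15 → [9, 11, 11, 13, 13]
13 → extends → [9, 11, 11, 13, 13, 13]
15 → extends → [9, 11, 11, 13, 13, 13, 15]
16 → extends → [9, 11, 11, 13, 13, 13, 15, 16]
17 → extends → [9, 11, 11, 13, 13, 13, 15, 16, 17]
19 → extends → [9, 11, 11, 13, 13, 13, 15, 16, 17, 19]
19 → extends → [9, 11, 11, 13, 13, 13, 15, 16, 17, 19, 19]
Longest non-decreasing subsequence has length 11, so deletions = 14 − 11 = 3.

3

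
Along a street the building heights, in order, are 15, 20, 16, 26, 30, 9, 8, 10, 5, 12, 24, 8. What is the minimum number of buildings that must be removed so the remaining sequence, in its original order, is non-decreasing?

8

Fewest deletions = n − (longest non-decreasing subsequence).
Patience tails:
15 → extends → [15]
20 → extends → [15, 20]
16 → replaces 20 → [15, 16]
26 → extends → [15, 16, 26]
30 → extends → [15, 16, 26, 30]
9 → replaces 15 → [9, 16, 26, 30]
8 → replaces 9 → [8, 16, 26, 30]
10 → replaces 16 → [8, 10, 26, 30]
5 → replaces 8 → [5, 10, 26, 30]
12 → replaces 26 → [5, 10, 12, 30]
24 → replaces 30 → [5, 10, 12, 24]
8 → replaces 10 → [5, 8, 12, 24]
Longest non-decreasing subsequence has length 4, so deletions = 12 − 4 = 8.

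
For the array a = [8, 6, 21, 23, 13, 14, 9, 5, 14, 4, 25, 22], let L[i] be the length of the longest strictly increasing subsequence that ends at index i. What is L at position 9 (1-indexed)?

dp[i] = 1 + max{dp[j] : j<i, a[j]<a[i]} (or 1 if no such j):
i:      1  2  3  4  5  6  7  8  9 10 11 12
a[i]:   8  6 21 23 13 14  9  5 14  4 25 22
dp:     1  1  2  3  2  3  2  1  3  1  4  4
At index 9 the value is 3.

3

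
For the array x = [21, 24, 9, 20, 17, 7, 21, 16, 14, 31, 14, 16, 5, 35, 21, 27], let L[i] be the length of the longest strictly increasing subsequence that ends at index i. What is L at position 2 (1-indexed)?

dp[i] = 1 + max{dp[j] : j<i, x[j]<x[i]} (or 1 if no such j):
i:      1  2  3  4  5  6  7  8  9 10 11 12 13 14 15 16
x[i]:  21 24  9 20 17  7 21 16 14 31 14 16  5 35 21 27
dp:     1  2  1  2  2  1  3  2  2  4  2  3  1  5  4  5
At index 2 the value is 2.

2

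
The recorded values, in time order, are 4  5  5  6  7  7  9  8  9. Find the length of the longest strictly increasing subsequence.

6

Let dp[i] be the length of the longest such subsequence ending at index i:
i:     1 2 3 4 5 6 7 8 9
a[i]:  4 5 5 6 7 7 9 8 9
dp:    1 2 2 3 4 4 5 5 6
Maximum dp value is 6.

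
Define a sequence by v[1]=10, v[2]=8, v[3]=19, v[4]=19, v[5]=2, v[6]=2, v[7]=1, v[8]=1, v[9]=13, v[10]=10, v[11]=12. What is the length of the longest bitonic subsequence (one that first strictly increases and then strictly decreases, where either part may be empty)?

4

inc[i] = longest strictly increasing subsequence ending at i; dec[i] = longest strictly decreasing subsequence starting at i:
i:      1  2  3  4  5  6  7  8  9 10 11
v[i]:  10  8 19 19  2  2  1  1 13 10 12
inc:    1  1  2  2  1  1  1  1  2  2  3
dec:    4  3  3  3  2  2  1  1  2  1  1
Best peak at i=1 (value 10): inc=1, dec=4, length 1+4−1 = 4.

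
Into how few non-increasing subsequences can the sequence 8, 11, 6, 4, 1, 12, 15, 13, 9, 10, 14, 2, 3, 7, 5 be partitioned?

5

The minimum number of non-increasing subsequences covering a sequence equals the length of its longest strictly increasing subsequence.
LIS length is 5 (e.g. 8, 11, 12, 13, 14), so 5 piles are needed.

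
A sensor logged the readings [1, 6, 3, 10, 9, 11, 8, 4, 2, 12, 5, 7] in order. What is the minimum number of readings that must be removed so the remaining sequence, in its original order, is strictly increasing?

7

Fewest deletions = n − (longest strictly increasing subsequence).
Patience tails:
1 → extends → [1]
6 → extends → [1, 6]
3 → replaces 6 → [1, 3]
10 → extends → [1, 3, 10]
9 → replaces 10 → [1, 3, 9]
11 → extends → [1, 3, 9, 11]
8 → replaces 9 → [1, 3, 8, 11]
4 → replaces 8 → [1, 3, 4, 11]
2 → replaces 3 → [1, 2, 4, 11]
12 → extends → [1, 2, 4, 11, 12]
5 → replaces 11 → [1, 2, 4, 5, 12]
7 → replaces 12 → [1, 2, 4, 5, 7]
Longest strictly increasing subsequence has length 5, so deletions = 12 − 5 = 7.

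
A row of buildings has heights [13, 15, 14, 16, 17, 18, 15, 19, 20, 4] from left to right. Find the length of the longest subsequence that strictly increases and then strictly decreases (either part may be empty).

inc[i] = longest strictly increasing subsequence ending at i; dec[i] = longest strictly decreasing subsequence starting at i:
i:      1  2  3  4  5  6  7  8  9 10
a[i]:  13 15 14 16 17 18 15 19 20  4
inc:    1  2  2  3  4  5  3  6  7  1
dec:    2  3  2  3  3  3  2  2  2  1
Best peak at i=9 (value 20): inc=7, dec=2, length 7+2−1 = 8.

8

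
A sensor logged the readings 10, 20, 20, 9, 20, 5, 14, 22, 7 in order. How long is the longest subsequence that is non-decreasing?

Track the smallest tail for each achievable length (allowing ties):
10 → extends → [10]
20 → extends → [10, 20]
20 → extends → [10, 20, 20]
9 → replaces 10 → [9, 20, 20]
20 → extends → [9, 20, 20, 20]
5 → replaces 9 → [5, 20, 20, 20]
14 → replaces 20 → [5, 14, 20, 20]
22 → extends → [5, 14, 20, 20, 22]
7 → replaces 14 → [5, 7, 20, 20, 22]
Five tails, so the longest non-decreasing subsequence has length 5 (e.g. 10, 20, 20, 20, 22).

5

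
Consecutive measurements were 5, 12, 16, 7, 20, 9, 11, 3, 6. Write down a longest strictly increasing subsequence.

5, 12, 16, 20

Patience tails give the LIS length; then backtrack through the dp parents:
5 → extends → [5]
12 → extends → [5, 12]
16 → extends → [5, 12, 16]
7 → replaces 12 → [5, 7, 16]
20 → extends → [5, 7, 16, 20]
9 → replaces 16 → [5, 7, 9, 20]
11 → replaces 20 → [5, 7, 9, 11]
3 → replaces 5 → [3, 7, 9, 11]
6 → replaces 7 → [3, 6, 9, 11]
Length 4; one witness is 5, 12, 16, 20.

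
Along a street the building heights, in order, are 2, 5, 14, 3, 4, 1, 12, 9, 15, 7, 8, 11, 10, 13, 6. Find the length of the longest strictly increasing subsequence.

Let dp[i] be the length of the longest such subsequence ending at index i:
i:      1  2  3  4  5  6  7  8  9 10 11 12 13 14 15
a[i]:   2  5 14  3  4  1 12  9 15  7  8 11 10 13  6
dp:     1  2  3  2  3  1  4  4  5  4  5  6  6  7  4
Maximum dp value is 7.

7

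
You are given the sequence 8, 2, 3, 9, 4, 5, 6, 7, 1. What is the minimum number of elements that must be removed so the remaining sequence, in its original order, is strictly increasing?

Fewest deletions = n − (longest strictly increasing subsequence).
i:     1 2 3 4 5 6 7 8 9
a[i]:  8 2 3 9 4 5 6 7 1
dp:    1 1 2 3 3 4 5 6 1
max dp = 6, so deletions = 9 − 6 = 3.

3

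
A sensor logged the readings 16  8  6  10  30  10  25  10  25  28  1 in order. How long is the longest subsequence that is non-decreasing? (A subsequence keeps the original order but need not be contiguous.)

6

Track the smallest tail for each achievable length (allowing ties):
16 → extends → [16]
8 → replaces 16 → [8]
6 → replaces 8 → [6]
10 → extends → [6, 10]
30 → extends → [6, 10, 30]
10 → replaces 30 → [6, 10, 10]
25 → extends → [6, 10, 10, 25]
10 → replaces 25 → [6, 10, 10, 10]
25 → extends → [6, 10, 10, 10, 25]
28 → extends → [6, 10, 10, 10, 25, 28]
1 → replaces 6 → [1, 10, 10, 10, 25, 28]
Six tails, so the longest non-decreasing subsequence has length 6 (e.g. 8, 10, 10, 25, 25, 28).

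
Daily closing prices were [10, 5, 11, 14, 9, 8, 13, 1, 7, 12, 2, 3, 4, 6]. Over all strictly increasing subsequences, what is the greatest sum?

Let S[i] be the best sum of a strictly increasing subsequence ending at i:
i:      1  2  3  4  5  6  7  8  9 10 11 12 13 14
a[i]:  10  5 11 14  9  8 13  1  7 12  2  3  4  6
S:     10  5 21 35 14 13 34  1 12 33  3  6 10 16
Maximum is 35 (e.g. 10 + 11 + 14).

35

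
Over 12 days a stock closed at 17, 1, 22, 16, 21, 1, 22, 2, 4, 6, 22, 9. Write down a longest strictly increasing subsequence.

1, 2, 4, 6, 22

Patience tails give the LIS length; then backtrack through the dp parents:
17 → extends → [17]
1 → replaces 17 → [1]
22 → extends → [1, 22]
16 → replaces 22 → [1, 16]
21 → extends → [1, 16, 21]
1 → already a tail → [1, 16, 21]
22 → extends → [1, 16, 21, 22]
2 → replaces 16 → [1, 2, 21, 22]
4 → replaces 21 → [1, 2, 4, 22]
6 → replaces 22 → [1, 2, 4, 6]
22 → extends → [1, 2, 4, 6, 22]
9 → replaces 22 → [1, 2, 4, 6, 9]
Length 5; one witness is 1, 2, 4, 6, 22.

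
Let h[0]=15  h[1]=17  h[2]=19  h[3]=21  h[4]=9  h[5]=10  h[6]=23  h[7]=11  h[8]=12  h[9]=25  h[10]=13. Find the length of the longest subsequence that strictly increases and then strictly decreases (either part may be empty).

7

inc[i] = longest strictly increasing subsequence ending at i; dec[i] = longest strictly decreasing subsequence starting at i:
i:      0  1  2  3  4  5  6  7  8  9 10
h[i]:  15 17 19 21  9 10 23 11 12 25 13
inc:    1  2  3  4  1  2  5  3  4  6  5
dec:    2  2  2  2  1  1  2  1  1  2  1
Best peak at i=9 (value 25): inc=6, dec=2, length 6+2−1 = 7.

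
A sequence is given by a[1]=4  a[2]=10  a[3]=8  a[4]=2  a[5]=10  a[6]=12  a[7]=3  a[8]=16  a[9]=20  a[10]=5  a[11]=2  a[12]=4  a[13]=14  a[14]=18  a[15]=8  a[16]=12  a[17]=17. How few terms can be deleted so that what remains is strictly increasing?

Fewest deletions = n − (longest strictly increasing subsequence).
Patience tails:
4 → extends → [4]
10 → extends → [4, 10]
8 → replaces 10 → [4, 8]
2 → replaces 4 → [2, 8]
10 → extends → [2, 8, 10]
12 → extends → [2, 8, 10, 12]
3 → replaces 8 → [2, 3, 10, 12]
16 → extends → [2, 3, 10, 12, 16]
20 → extends → [2, 3, 10, 12, 16, 20]
5 → replaces 10 → [2, 3, 5, 12, 16, 20]
2 → already a tail → [2, 3, 5, 12, 16, 20]
4 → replaces 5 → [2, 3, 4, 12, 16, 20]
14 → replaces 16 → [2, 3, 4, 12, 14, 20]
18 → replaces 20 → [2, 3, 4, 12, 14, 18]
8 → replaces 12 → [2, 3, 4, 8, 14, 18]
12 → replaces 14 → [2, 3, 4, 8, 12, 18]
17 → replaces 18 → [2, 3, 4, 8, 12, 17]
Longest strictly increasing subsequence has length 6, so deletions = 17 − 6 = 11.

11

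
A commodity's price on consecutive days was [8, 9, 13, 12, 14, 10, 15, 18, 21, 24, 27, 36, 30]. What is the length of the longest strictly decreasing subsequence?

Negate each value so 'decreasing' becomes 'increasing', then run patience tails on the negated sequence:
-8 → extends → [-8]
-9 → replaces -8 → [-9]
-13 → replaces -9 → [-13]
-12 → extends → [-13, -12]
-14 → replaces -13 → [-14, -12]
-10 → extends → [-14, -12, -10]
-15 → replaces -14 → [-15, -12, -10]
-18 → replaces -15 → [-18, -12, -10]
-21 → replaces -18 → [-21, -12, -10]
-24 → replaces -21 → [-24, -12, -10]
-27 → replaces -24 → [-27, -12, -10]
-36 → replaces -27 → [-36, -12, -10]
-30 → replaces -12 → [-36, -30, -10]
Three tails, so the longest strictly decreasing subsequence of the original has length 3.

3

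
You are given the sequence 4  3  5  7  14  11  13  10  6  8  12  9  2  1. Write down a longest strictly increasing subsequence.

4, 5, 7, 11, 13

Patience tails give the LIS length; then backtrack through the dp parents:
4 → extends → [4]
3 → replaces 4 → [3]
5 → extends → [3, 5]
7 → extends → [3, 5, 7]
14 → extends → [3, 5, 7, 14]
11 → replaces 14 → [3, 5, 7, 11]
13 → extends → [3, 5, 7, 11, 13]
10 → replaces 11 → [3, 5, 7, 10, 13]
6 → replaces 7 → [3, 5, 6, 10, 13]
8 → replaces 10 → [3, 5, 6, 8, 13]
12 → replaces 13 → [3, 5, 6, 8, 12]
9 → replaces 12 → [3, 5, 6, 8, 9]
2 → replaces 3 → [2, 5, 6, 8, 9]
1 → replaces 2 → [1, 5, 6, 8, 9]
Length 5; one witness is 4, 5, 7, 11, 13.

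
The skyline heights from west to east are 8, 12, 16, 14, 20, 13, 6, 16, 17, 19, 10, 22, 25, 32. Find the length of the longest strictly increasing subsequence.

Track the smallest tail for each achievable length (strict):
8 → extends → [8]
12 → extends → [8, 12]
16 → extends → [8, 12, 16]
14 → replaces 16 → [8, 12, 14]
20 → extends → [8, 12, 14, 20]
13 → replaces 14 → [8, 12, 13, 20]
6 → replaces 8 → [6, 12, 13, 20]
16 → replaces 20 → [6, 12, 13, 16]
17 → extends → [6, 12, 13, 16, 17]
19 → extends → [6, 12, 13, 16, 17, 19]
10 → replaces 12 → [6, 10, 13, 16, 17, 19]
22 → extends → [6, 10, 13, 16, 17, 19, 22]
25 → extends → [6, 10, 13, 16, 17, 19, 22, 25]
32 → extends → [6, 10, 13, 16, 17, 19, 22, 25, 32]
Nine tails, so the longest strictly increasing subsequence has length 9 (e.g. 8, 12, 14, 16, 17, 19, 22, 25, 32).

9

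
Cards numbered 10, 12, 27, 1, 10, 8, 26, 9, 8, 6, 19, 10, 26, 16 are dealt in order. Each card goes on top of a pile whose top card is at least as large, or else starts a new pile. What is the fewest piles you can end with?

Place each on the leftmost legal pile:
10 → new pile 1 (tops now [10])
12 → new pile 2 (tops now [10, 12])
27 → new pile 3 (tops now [10, 12, 27])
1 → pile 1 (tops now [1, 12, 27])
10 → pile 2 (tops now [1, 10, 27])
8 → pile 2 (tops now [1, 8, 27])
26 → pile 3 (tops now [1, 8, 26])
9 → pile 3 (tops now [1, 8, 9])
8 → pile 2 (tops now [1, 8, 9])
6 → pile 2 (tops now [1, 6, 9])
19 → new pile 4 (tops now [1, 6, 9, 19])
10 → pile 4 (tops now [1, 6, 9, 10])
26 → new pile 5 (tops now [1, 6, 9, 10, 26])
16 → pile 5 (tops now [1, 6, 9, 10, 16])
Five piles.

5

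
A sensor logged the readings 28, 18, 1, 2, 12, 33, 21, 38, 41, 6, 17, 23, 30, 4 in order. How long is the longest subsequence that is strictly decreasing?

5

Negate each value so 'decreasing' becomes 'increasing', then run patience tails on the negated sequence:
-28 → extends → [-28]
-18 → extends → [-28, -18]
-1 → extends → [-28, -18, -1]
-2 → replaces -1 → [-28, -18, -2]
-12 → replaces -2 → [-28, -18, -12]
-33 → replaces -28 → [-33, -18, -12]
-21 → replaces -18 → [-33, -21, -12]
-38 → replaces -33 → [-38, -21, -12]
-41 → replaces -38 → [-41, -21, -12]
-6 → extends → [-41, -21, -12, -6]
-17 → replaces -12 → [-41, -21, -17, -6]
-23 → replaces -21 → [-41, -23, -17, -6]
-30 → replaces -23 → [-41, -30, -17, -6]
-4 → extends → [-41, -30, -17, -6, -4]
Five tails, so the longest strictly decreasing subsequence of the original has length 5.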